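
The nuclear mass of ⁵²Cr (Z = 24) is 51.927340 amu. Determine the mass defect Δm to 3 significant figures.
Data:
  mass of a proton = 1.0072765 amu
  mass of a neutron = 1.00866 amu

Total constituent mass: 24 × 1.0072765 + 28 × 1.00866 = 52.4171160 amu
The mass defect is 52.4171160 − 51.927340 = 0.4897760 amu.

0.490 amu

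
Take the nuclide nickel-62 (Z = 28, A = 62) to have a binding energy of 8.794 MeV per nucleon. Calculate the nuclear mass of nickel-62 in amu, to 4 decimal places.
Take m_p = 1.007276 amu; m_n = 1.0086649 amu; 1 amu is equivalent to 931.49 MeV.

Total binding energy = 62 × 8.794 = 545.228 MeV
Mass defect = 545.228 MeV / (931.49 MeV/amu) = 0.585329 amu
Constituent mass = 28(1.007276) + 34(1.0086649) = 62.4983346 amu
Nuclear mass = 62.4983346 − 0.585329 = 61.9130056 amu ≈ 61.9130 amu (to 4 decimal places)

61.9130 amu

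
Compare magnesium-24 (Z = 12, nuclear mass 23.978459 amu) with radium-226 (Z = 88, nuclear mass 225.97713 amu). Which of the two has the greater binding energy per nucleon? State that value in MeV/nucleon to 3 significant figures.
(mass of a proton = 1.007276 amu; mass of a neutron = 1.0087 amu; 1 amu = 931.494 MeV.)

magnesium-24; 8.28 MeV/nucleon

magnesium-24: Σm = 12(1.007276) + 12(1.0087) = 24.191712 amu; Δm = 0.213253 amu; E_B = 198.64 MeV; E_B/A = 8.277 MeV
radium-226: Σm = 88(1.007276) + 138(1.0087) = 227.840888 amu; Δm = 1.863758 amu; E_B = 1736.1 MeV; E_B/A = 7.682 MeV
magnesium-24 has the higher binding energy per nucleon, so it is the more tightly bound nucleus.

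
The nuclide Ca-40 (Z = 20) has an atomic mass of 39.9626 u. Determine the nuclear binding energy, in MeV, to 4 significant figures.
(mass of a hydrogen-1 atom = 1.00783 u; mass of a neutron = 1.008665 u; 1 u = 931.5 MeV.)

Mass of separated nucleons = 20(1.00783) + 20(1.008665) = 20.15660 + 20.173300 = 40.329900 u
The mass defect is 40.329900 − 39.9626 = 0.367300 u.
E_B = 0.367300 × 931.5 = 342.140 MeV

342.1 MeV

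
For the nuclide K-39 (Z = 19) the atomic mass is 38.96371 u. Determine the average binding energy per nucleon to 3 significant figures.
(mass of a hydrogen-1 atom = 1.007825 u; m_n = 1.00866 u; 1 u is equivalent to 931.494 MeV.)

8.55 MeV/nucleon

Total constituent mass: 19 × 1.007825 + 20 × 1.00866 = 39.321875 u
Δm = 39.321875 − 38.96371 = 0.358165 u
Converting to energy: 0.358165 u × 931.494 MeV/u = 333.629 MeV
Per nucleon: 333.629 / 39 = 8.5546 MeV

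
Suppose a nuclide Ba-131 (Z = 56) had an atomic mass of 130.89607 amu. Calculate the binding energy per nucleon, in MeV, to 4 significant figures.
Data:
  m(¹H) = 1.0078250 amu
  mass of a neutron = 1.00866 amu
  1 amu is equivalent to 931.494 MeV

8.473 MeV/nucleon

The nucleus contains 56 protons and 131 − 56 = 75 neutrons.
Total constituent mass: 56 × 1.0078250 + 75 × 1.00866 = 132.0877000 amu
Δm = 132.0877000 − 130.89607 = 1.1916300 amu
Binding energy = Δm·c² = 1.1916300 × 931.494 MeV/amu = 1110.00 MeV
Dividing by A = 131 gives 8.473 MeV per nucleon.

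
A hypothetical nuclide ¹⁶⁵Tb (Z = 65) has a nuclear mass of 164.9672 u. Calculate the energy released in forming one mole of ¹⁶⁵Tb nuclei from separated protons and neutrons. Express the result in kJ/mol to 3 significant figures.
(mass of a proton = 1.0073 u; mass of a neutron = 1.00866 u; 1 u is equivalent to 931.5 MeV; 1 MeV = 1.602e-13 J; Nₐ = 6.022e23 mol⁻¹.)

Z = 65, so N = A − Z = 165 − 65 = 100.
Mass of separated nucleons = 65(1.0073) + 100(1.00866) = 65.4745 + 100.86600 = 166.34050 u
The mass defect is 166.34050 − 164.9672 = 1.37330 u.
Converting to energy: 1.37330 u × 931.5 MeV/u = 1279.23 MeV
Per nucleus in joules: 1279.23 MeV × 1.602e-13 J/MeV = 2.0493e-10 J
Per mole: 2.0493e-10 J × 6.022e23 mol⁻¹ = 1.2341e+14 J/mol

1.23e+11 kJ/mol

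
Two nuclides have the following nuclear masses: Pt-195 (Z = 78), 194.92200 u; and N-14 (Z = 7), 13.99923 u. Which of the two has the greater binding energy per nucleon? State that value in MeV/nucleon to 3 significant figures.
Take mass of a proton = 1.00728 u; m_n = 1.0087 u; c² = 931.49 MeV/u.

Pt-195: Σm = 78(1.00728) + 117(1.0087) = 196.58574 u; Δm = 1.66374 u; E_B = 1549.76 MeV; E_B/A = 7.947 MeV
N-14: Σm = 7(1.00728) + 7(1.0087) = 14.11186 u; Δm = 0.11263 u; E_B = 104.91 MeV; E_B/A = 7.494 MeV
Pt-195 has the higher binding energy per nucleon, so it is the more tightly bound nucleus.

Pt-195; 7.95 MeV/nucleon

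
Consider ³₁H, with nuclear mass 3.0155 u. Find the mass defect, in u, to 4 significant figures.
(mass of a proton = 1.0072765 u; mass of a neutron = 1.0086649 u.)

With 1 protons and 2 neutrons (A = 3):
Total constituent mass: 1 × 1.0072765 + 2 × 1.0086649 = 3.0246063 u
Mass defect Δm = 3.0246063 − 3.0155 = 0.0091063 u

0.009106 u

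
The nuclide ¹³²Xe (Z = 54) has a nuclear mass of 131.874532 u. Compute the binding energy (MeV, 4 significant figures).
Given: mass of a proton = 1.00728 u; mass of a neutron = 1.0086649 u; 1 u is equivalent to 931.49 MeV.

1113 MeV

Z = 54, so N = A − Z = 132 − 54 = 78.
Mass of separated nucleons = 54(1.00728) + 78(1.0086649) = 54.39312 + 78.6758622 = 133.0689822 u
Δm = 133.0689822 − 131.874532 = 1.1944502 u
Converting to energy: 1.1944502 u × 931.49 MeV/u = 1112.62 MeV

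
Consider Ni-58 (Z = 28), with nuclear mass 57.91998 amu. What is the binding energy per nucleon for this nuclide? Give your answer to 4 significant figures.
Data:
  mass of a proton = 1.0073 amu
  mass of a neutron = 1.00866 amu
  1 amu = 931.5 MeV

The nucleus contains 28 protons and 58 − 28 = 30 neutrons.
Mass of separated nucleons = 28(1.0073) + 30(1.00866) = 28.2044 + 30.25980 = 58.46420 amu
Δm = 58.46420 − 57.91998 = 0.54422 amu
E_B = 0.54422 × 931.5 = 506.941 MeV
BE/A = 506.941 MeV / 58 = 8.740 MeV/nucleon

8.740 MeV/nucleon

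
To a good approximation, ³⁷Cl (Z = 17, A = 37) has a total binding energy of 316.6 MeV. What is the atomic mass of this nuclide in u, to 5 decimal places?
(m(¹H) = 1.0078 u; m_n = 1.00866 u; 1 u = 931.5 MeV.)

36.96592 u

Mass defect = 316.6 MeV / (931.5 MeV/u) = 0.3398819 u
Constituent mass = 17(1.0078) + 20(1.00866) = 37.30580 u
Atomic mass = 37.30580 − 0.3398819 = 36.9659181 u ≈ 36.96592 u (to 5 decimal places)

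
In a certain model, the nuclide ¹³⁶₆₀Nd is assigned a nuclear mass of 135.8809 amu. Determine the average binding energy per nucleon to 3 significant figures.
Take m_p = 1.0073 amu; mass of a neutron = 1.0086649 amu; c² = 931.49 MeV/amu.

With 60 protons and 76 neutrons (A = 136):
Total constituent mass: 60 × 1.0073 + 76 × 1.0086649 = 137.0965324 amu
The mass defect is 137.0965324 − 135.8809 = 1.2156324 amu.
E_B = 1.2156324 × 931.49 = 1132.35 MeV
Dividing by A = 136 gives 8.326 MeV per nucleon.

8.33 MeV/nucleon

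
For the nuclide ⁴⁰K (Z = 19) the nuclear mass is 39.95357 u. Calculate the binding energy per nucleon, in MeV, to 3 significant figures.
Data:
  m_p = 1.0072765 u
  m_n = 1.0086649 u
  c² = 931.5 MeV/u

With 19 protons and 21 neutrons (A = 40):
Mass of separated nucleons = 19(1.0072765) + 21(1.0086649) = 19.1382535 + 21.1819629 = 40.3202164 u
Mass defect Δm = 40.3202164 − 39.95357 = 0.3666464 u
Binding energy = Δm·c² = 0.3666464 × 931.5 MeV/u = 341.531 MeV
BE/A = 341.531 MeV / 40 = 8.538 MeV/nucleon

8.54 MeV/nucleon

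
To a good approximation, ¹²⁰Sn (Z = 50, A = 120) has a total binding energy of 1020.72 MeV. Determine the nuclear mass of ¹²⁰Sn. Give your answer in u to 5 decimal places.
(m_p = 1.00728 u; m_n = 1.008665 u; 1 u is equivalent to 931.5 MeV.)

Mass defect = 1020.72 MeV / (931.5 MeV/u) = 1.0957810 u
Constituent mass = 50(1.00728) + 70(1.008665) = 120.970550 u
Nuclear mass = 120.970550 − 1.0957810 = 119.8747690 u ≈ 119.87477 u (to 5 decimal places)

119.87477 u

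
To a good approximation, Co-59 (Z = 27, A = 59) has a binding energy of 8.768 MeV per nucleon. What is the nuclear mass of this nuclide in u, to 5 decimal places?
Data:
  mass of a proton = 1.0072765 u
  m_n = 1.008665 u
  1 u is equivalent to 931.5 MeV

Total binding energy = 59 × 8.768 = 517.312 MeV
Mass defect = 517.312 MeV / (931.5 MeV/u) = 0.5553537 u
Constituent mass = 27(1.0072765) + 32(1.008665) = 59.4737455 u
Nuclear mass = 59.4737455 − 0.5553537 = 58.9183918 u ≈ 58.91839 u (to 5 decimal places)

58.91839 u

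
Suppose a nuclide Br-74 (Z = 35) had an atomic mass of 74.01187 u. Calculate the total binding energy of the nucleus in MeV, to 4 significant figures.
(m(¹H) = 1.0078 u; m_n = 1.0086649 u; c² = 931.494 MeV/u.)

Total constituent mass: 35 × 1.0078 + 39 × 1.0086649 = 74.6109311 u
The mass defect is 74.6109311 − 74.01187 = 0.5990611 u.
E_B = 0.5990611 × 931.494 = 558.022 MeV

558.0 MeV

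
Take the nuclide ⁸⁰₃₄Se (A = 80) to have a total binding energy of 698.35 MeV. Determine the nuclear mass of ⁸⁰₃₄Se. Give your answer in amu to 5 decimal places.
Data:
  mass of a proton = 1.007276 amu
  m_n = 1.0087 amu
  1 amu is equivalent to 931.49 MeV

79.89787 amu

Mass defect = 698.35 MeV / (931.49 MeV/amu) = 0.7497128 amu
Constituent mass = 34(1.007276) + 46(1.0087) = 80.647584 amu
Nuclear mass = 80.647584 − 0.7497128 = 79.8978712 amu ≈ 79.89787 amu (to 5 decimal places)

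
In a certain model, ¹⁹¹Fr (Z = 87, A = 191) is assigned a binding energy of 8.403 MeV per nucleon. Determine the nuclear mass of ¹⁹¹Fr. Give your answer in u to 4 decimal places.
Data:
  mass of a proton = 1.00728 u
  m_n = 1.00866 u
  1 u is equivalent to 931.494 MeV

190.8110 u

Total binding energy = 191 × 8.403 = 1604.973 MeV
Mass defect = 1604.973 MeV / (931.494 MeV/u) = 1.723009 u
Constituent mass = 87(1.00728) + 104(1.00866) = 192.53400 u
Nuclear mass = 192.53400 − 1.723009 = 190.810991 u ≈ 190.8110 u (to 4 decimal places)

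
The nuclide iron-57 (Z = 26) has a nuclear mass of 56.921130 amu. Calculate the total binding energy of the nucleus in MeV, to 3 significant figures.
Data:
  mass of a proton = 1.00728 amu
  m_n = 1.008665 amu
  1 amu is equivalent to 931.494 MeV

With 26 protons and 31 neutrons (A = 57):
Σm = 26·m_p + 31·m_n = 26.18928 + 31.268615 = 57.457895 amu
Δm = 57.457895 − 56.921130 = 0.536765 amu
E_B = 0.536765 × 931.494 = 499.993 MeV

500 MeV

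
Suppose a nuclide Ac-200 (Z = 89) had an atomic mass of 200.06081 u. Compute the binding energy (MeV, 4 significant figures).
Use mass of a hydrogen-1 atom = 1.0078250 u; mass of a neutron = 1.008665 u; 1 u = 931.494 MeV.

1488 MeV

Z = 89, so N = A − Z = 200 − 89 = 111.
Mass of separated nucleons = 89(1.0078250) + 111(1.008665) = 89.6964250 + 111.961815 = 201.6582400 u
Mass defect Δm = 201.6582400 − 200.06081 = 1.5974300 u
Binding energy = Δm·c² = 1.5974300 × 931.494 MeV/u = 1488.00 MeV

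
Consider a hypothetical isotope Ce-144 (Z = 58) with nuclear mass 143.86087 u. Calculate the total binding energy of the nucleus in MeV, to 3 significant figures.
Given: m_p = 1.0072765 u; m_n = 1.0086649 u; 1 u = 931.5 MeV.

Z = 58, so N = A − Z = 144 − 58 = 86.
Total constituent mass: 58 × 1.0072765 + 86 × 1.0086649 = 145.1672184 u
Δm = 145.1672184 − 143.86087 = 1.3063484 u
Binding energy = Δm·c² = 1.3063484 × 931.5 MeV/u = 1216.86 MeV

1220 MeV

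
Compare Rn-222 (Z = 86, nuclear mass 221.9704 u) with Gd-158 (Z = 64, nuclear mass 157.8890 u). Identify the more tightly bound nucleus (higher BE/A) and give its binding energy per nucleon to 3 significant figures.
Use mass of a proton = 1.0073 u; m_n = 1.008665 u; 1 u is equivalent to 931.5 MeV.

Gd-158; 8.21 MeV/nucleon

Rn-222: Σm = 86(1.0073) + 136(1.008665) = 223.806240 u; Δm = 1.835840 u; E_B = 1710.1 MeV; E_B/A = 7.703 MeV
Gd-158: Σm = 64(1.0073) + 94(1.008665) = 159.281710 u; Δm = 1.392710 u; E_B = 1297.3 MeV; E_B/A = 8.211 MeV
Gd-158 has the higher binding energy per nucleon, so it is the more tightly bound nucleus.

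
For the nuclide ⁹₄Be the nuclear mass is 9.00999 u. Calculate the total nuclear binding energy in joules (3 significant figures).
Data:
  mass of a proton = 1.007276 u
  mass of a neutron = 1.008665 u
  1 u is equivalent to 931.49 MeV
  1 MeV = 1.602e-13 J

9.32e-12 J

Mass of separated nucleons = 4(1.007276) + 5(1.008665) = 4.029104 + 5.043325 = 9.072429 u
The mass defect is 9.072429 − 9.00999 = 0.062439 u.
E_B = 0.062439 × 931.49 = 58.1613 MeV
In joules: 58.1613 MeV × 1.602e-13 J/MeV = 9.3174e-12 J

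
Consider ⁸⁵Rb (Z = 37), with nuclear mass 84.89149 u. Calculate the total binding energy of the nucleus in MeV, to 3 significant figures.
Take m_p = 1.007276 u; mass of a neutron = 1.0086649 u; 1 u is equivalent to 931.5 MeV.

With 37 protons and 48 neutrons (A = 85):
Total constituent mass: 37 × 1.007276 + 48 × 1.0086649 = 85.6851272 u
The mass defect is 85.6851272 − 84.89149 = 0.7936372 u.
Binding energy = Δm·c² = 0.7936372 × 931.5 MeV/u = 739.273 MeV

739 MeV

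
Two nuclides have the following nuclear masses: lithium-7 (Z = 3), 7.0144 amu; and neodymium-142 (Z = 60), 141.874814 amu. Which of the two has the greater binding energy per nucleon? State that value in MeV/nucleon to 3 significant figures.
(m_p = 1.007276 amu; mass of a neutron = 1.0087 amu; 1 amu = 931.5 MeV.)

neodymium-142; 8.36 MeV/nucleon

lithium-7: Σm = 3(1.007276) + 4(1.0087) = 7.056628 amu; Δm = 0.042228 amu; E_B = 39.335 MeV; E_B/A = 5.619 MeV
neodymium-142: Σm = 60(1.007276) + 82(1.0087) = 143.149960 amu; Δm = 1.275146 amu; E_B = 1187.8 MeV; E_B/A = 8.3648 MeV
neodymium-142 has the higher binding energy per nucleon, so it is the more tightly bound nucleus.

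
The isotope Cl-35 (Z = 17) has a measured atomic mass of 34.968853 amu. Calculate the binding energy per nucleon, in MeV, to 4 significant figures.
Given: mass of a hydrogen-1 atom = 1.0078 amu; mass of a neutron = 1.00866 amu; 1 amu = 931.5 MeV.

8.507 MeV/nucleon

The nucleus contains 17 protons and 35 − 17 = 18 neutrons.
Mass of separated nucleons = 17(1.0078) + 18(1.00866) = 17.1326 + 18.15588 = 35.28848 amu
The mass defect is 35.28848 − 34.968853 = 0.319627 amu.
Converting to energy: 0.319627 amu × 931.5 MeV/amu = 297.733 MeV
BE/A = 297.733 MeV / 35 = 8.507 MeV/nucleon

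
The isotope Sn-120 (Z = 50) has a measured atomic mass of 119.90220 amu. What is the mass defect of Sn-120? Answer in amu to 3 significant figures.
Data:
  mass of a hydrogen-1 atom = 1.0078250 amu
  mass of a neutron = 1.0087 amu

1.10 amu

With 50 protons and 70 neutrons (A = 120):
Mass of separated nucleons = 50(1.0078250) + 70(1.0087) = 50.3912500 + 70.6090 = 121.0002500 amu
Δm = 121.0002500 − 119.90220 = 1.0980500 amu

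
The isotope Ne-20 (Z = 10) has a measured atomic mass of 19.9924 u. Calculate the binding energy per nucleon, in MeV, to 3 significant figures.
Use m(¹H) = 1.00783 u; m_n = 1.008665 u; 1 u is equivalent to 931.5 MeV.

8.04 MeV/nucleon

Σm = 10·m(¹H) + 10·m_n = 10.07830 + 10.086650 = 20.164950 u
Mass defect Δm = 20.164950 − 19.9924 = 0.172550 u
E_B = 0.172550 × 931.5 = 160.730 MeV
Per nucleon: 160.730 / 20 = 8.037 MeV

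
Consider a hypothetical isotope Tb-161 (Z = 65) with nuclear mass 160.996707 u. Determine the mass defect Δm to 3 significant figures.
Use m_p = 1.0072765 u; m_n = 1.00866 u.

The nucleus contains 65 protons and 161 − 65 = 96 neutrons.
Total constituent mass: 65 × 1.0072765 + 96 × 1.00866 = 162.3043325 u
Mass defect Δm = 162.3043325 − 160.996707 = 1.3076255 u

1.31 u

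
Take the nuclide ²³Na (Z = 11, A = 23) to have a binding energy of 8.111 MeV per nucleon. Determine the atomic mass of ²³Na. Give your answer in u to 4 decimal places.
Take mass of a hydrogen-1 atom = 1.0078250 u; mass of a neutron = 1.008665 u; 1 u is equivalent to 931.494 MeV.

Total binding energy = 23 × 8.111 = 186.553 MeV
Mass defect = 186.553 MeV / (931.494 MeV/u) = 0.200273 u
Constituent mass = 11(1.0078250) + 12(1.008665) = 23.1900550 u
Atomic mass = 23.1900550 − 0.200273 = 22.9897820 u ≈ 22.9898 u (to 4 decimal places)

22.9898 u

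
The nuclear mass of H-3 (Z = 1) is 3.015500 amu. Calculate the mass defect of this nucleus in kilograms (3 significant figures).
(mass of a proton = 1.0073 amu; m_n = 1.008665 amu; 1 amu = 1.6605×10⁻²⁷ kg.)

With 1 protons and 2 neutrons (A = 3):
Total constituent mass: 1 × 1.0073 + 2 × 1.008665 = 3.024630 amu
Mass defect Δm = 3.024630 − 3.015500 = 0.009130 amu
In SI units: 0.009130 amu × 1.6605×10⁻²⁷ kg/amu = 1.5160e-29 kg

1.52e-29 kg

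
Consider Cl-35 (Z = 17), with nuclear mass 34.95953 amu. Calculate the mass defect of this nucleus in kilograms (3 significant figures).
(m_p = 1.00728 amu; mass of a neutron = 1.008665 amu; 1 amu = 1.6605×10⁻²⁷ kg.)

With 17 protons and 18 neutrons (A = 35):
Mass of separated nucleons = 17(1.00728) + 18(1.008665) = 17.12376 + 18.155970 = 35.279730 amu
The mass defect is 35.279730 − 34.95953 = 0.320200 amu.
In SI units: 0.320200 amu × 1.6605×10⁻²⁷ kg/amu = 5.3169e-28 kg

5.32e-28 kg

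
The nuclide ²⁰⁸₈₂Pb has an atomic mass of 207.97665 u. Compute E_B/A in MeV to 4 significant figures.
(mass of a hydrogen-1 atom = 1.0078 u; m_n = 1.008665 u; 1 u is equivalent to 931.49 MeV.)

The nucleus contains 82 protons and 208 − 82 = 126 neutrons.
Mass of separated nucleons = 82(1.0078) + 126(1.008665) = 82.6396 + 127.091790 = 209.731390 u
The mass defect is 209.731390 − 207.97665 = 1.754740 u.
Binding energy = Δm·c² = 1.754740 × 931.49 MeV/u = 1634.52 MeV
Per nucleon: 1634.52 / 208 = 7.858 MeV

7.858 MeV/nucleon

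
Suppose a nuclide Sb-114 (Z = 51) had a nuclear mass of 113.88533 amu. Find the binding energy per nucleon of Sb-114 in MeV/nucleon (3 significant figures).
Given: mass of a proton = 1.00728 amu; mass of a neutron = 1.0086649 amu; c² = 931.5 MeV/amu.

The nucleus contains 51 protons and 114 − 51 = 63 neutrons.
Σm = 51·m_p + 63·m_n = 51.37128 + 63.5458887 = 114.9171687 amu
Mass defect Δm = 114.9171687 − 113.88533 = 1.0318387 amu
Converting to energy: 1.0318387 amu × 931.5 MeV/amu = 961.158 MeV
BE/A = 961.158 MeV / 114 = 8.431 MeV/nucleon

8.43 MeV/nucleon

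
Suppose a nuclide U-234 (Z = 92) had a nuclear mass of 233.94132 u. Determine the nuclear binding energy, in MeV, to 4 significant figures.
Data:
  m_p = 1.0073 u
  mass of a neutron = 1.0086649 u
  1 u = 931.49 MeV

1826 MeV

Total constituent mass: 92 × 1.0073 + 142 × 1.0086649 = 235.9020158 u
The mass defect is 235.9020158 − 233.94132 = 1.9606958 u.
Converting to energy: 1.9606958 u × 931.49 MeV/u = 1826.37 MeV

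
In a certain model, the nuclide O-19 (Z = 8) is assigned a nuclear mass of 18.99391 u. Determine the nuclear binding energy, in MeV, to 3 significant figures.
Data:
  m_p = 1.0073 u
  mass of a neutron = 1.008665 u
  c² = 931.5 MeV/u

Total constituent mass: 8 × 1.0073 + 11 × 1.008665 = 19.153715 u
The mass defect is 19.153715 − 18.99391 = 0.159805 u.
Converting to energy: 0.159805 u × 931.5 MeV/u = 148.858 MeV

149 MeV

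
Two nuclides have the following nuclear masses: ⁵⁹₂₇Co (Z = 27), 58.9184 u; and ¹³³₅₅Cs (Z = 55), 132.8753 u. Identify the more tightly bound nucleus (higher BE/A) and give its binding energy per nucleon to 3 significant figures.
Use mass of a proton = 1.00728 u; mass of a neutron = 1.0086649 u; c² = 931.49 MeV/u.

⁵⁹₂₇Co; 8.77 MeV/nucleon

⁵⁹₂₇Co: Σm = 27(1.00728) + 32(1.0086649) = 59.4738368 u; Δm = 0.5554368 u; E_B = 517.38 MeV; E_B/A = 8.769 MeV
¹³³₅₅Cs: Σm = 55(1.00728) + 78(1.0086649) = 134.0762622 u; Δm = 1.2009622 u; E_B = 1118.7 MeV; E_B/A = 8.411 MeV
⁵⁹₂₇Co has the higher binding energy per nucleon, so it is the more tightly bound nucleus.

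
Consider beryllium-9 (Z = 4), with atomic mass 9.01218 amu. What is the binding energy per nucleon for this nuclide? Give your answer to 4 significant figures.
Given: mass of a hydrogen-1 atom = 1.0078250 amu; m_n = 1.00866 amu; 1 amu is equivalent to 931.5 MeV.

6.460 MeV/nucleon

The nucleus contains 4 protons and 9 − 4 = 5 neutrons.
Total constituent mass: 4 × 1.0078250 + 5 × 1.00866 = 9.0746000 amu
The mass defect is 9.0746000 − 9.01218 = 0.0624200 amu.
E_B = 0.0624200 × 931.5 = 58.1442 MeV
BE/A = 58.1442 MeV / 9 = 6.460 MeV/nucleon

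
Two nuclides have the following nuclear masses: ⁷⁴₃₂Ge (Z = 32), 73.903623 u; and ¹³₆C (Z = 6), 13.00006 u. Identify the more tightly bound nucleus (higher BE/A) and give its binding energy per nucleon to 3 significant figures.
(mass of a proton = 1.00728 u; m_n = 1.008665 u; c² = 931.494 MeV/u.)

⁷⁴₃₂Ge: Σm = 32(1.00728) + 42(1.008665) = 74.596890 u; Δm = 0.693267 u; E_B = 645.77 MeV; E_B/A = 8.727 MeV
¹³₆C: Σm = 6(1.00728) + 7(1.008665) = 13.104335 u; Δm = 0.104275 u; E_B = 97.132 MeV; E_B/A = 7.472 MeV
⁷⁴₃₂Ge has the higher binding energy per nucleon, so it is the more tightly bound nucleus.

⁷⁴₃₂Ge; 8.73 MeV/nucleon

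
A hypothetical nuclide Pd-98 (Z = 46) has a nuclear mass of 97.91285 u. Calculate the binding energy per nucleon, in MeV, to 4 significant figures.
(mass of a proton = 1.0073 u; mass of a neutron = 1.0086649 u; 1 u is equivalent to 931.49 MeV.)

8.303 MeV/nucleon

Mass of separated nucleons = 46(1.0073) + 52(1.0086649) = 46.3358 + 52.4505748 = 98.7863748 u
The mass defect is 98.7863748 − 97.91285 = 0.8735248 u.
E_B = 0.8735248 × 931.49 = 813.680 MeV
Dividing by A = 98 gives 8.303 MeV per nucleon.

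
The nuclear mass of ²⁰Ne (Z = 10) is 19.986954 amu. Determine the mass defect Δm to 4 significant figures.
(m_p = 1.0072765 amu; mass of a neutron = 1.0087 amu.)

0.1728 amu

With 10 protons and 10 neutrons (A = 20):
Total constituent mass: 10 × 1.0072765 + 10 × 1.0087 = 20.1597650 amu
Δm = 20.1597650 − 19.986954 = 0.1728110 amu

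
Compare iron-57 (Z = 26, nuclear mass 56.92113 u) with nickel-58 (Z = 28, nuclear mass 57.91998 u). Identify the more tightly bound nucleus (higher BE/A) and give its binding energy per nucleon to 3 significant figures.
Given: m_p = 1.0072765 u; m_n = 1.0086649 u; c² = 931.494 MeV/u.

iron-57; 8.77 MeV/nucleon

iron-57: Σm = 26(1.0072765) + 31(1.0086649) = 57.4578009 u; Δm = 0.5366709 u; E_B = 499.91 MeV; E_B/A = 8.770 MeV
nickel-58: Σm = 28(1.0072765) + 30(1.0086649) = 58.4636890 u; Δm = 0.5437090 u; E_B = 506.46 MeV; E_B/A = 8.732 MeV
iron-57 has the higher binding energy per nucleon, so it is the more tightly bound nucleus.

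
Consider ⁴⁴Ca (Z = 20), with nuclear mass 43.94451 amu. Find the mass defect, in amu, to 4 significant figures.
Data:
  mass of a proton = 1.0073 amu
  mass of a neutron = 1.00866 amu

Total constituent mass: 20 × 1.0073 + 24 × 1.00866 = 44.35384 amu
Mass defect Δm = 44.35384 − 43.94451 = 0.40933 amu

0.4093 amu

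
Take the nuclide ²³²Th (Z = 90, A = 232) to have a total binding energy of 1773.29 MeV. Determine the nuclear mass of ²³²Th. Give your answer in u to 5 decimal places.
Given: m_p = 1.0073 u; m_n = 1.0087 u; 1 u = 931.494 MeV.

231.98869 u

Mass defect = 1773.29 MeV / (931.494 MeV/u) = 1.9037052 u
Constituent mass = 90(1.0073) + 142(1.0087) = 233.8924 u
Nuclear mass = 233.8924 − 1.9037052 = 231.9886948 u ≈ 231.98869 u (to 5 decimal places)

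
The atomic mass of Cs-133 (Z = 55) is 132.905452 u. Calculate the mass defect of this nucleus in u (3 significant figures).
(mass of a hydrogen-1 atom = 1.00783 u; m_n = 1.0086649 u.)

Σm = 55·m(¹H) + 78·m_n = 55.43065 + 78.6758622 = 134.1065122 u
The mass defect is 134.1065122 − 132.905452 = 1.2010602 u.

1.20 u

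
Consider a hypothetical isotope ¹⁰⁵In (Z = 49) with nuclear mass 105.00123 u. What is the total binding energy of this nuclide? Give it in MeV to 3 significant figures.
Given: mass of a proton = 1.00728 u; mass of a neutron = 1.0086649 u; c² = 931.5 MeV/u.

The nucleus contains 49 protons and 105 − 49 = 56 neutrons.
Total constituent mass: 49 × 1.00728 + 56 × 1.0086649 = 105.8419544 u
Mass defect Δm = 105.8419544 − 105.00123 = 0.8407244 u
E_B = 0.8407244 × 931.5 = 783.135 MeV

783 MeV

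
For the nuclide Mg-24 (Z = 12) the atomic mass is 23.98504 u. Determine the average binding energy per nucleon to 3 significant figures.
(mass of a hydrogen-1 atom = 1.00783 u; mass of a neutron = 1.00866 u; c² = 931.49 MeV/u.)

The nucleus contains 12 protons and 24 − 12 = 12 neutrons.
Total constituent mass: 12 × 1.00783 + 12 × 1.00866 = 24.19788 u
Mass defect Δm = 24.19788 − 23.98504 = 0.21284 u
Converting to energy: 0.21284 u × 931.49 MeV/u = 198.258 MeV
BE/A = 198.258 MeV / 24 = 8.261 MeV/nucleon

8.26 MeV/nucleon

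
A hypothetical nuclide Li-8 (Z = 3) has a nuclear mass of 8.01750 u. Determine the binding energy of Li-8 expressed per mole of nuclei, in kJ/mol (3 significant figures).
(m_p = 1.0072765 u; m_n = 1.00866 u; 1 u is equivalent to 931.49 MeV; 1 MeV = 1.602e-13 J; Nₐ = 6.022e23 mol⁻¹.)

With 3 protons and 5 neutrons (A = 8):
Σm = 3·m_p + 5·m_n = 3.0218295 + 5.04330 = 8.0651295 u
Δm = 8.0651295 − 8.01750 = 0.0476295 u
Converting to energy: 0.0476295 u × 931.49 MeV/u = 44.3664 MeV
Per nucleus in joules: 44.3664 MeV × 1.602e-13 J/MeV = 7.1075e-12 J
Per mole: 7.1075e-12 J × 6.022e23 mol⁻¹ = 4.2801e+12 J/mol

4.28e+09 kJ/mol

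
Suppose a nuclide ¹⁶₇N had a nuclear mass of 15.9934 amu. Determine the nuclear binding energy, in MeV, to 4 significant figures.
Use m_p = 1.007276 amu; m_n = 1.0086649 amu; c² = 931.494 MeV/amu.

126.2 MeV

With 7 protons and 9 neutrons (A = 16):
Mass of separated nucleons = 7(1.007276) + 9(1.0086649) = 7.050932 + 9.0779841 = 16.1289161 amu
The mass defect is 16.1289161 − 15.9934 = 0.1355161 amu.
Binding energy = Δm·c² = 0.1355161 × 931.494 MeV/amu = 126.232 MeV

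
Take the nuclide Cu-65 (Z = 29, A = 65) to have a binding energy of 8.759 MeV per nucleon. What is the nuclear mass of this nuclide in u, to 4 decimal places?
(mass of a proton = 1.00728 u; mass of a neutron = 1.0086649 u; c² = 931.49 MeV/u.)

Total binding energy = 65 × 8.759 = 569.335 MeV
Mass defect = 569.335 MeV / (931.49 MeV/u) = 0.611209 u
Constituent mass = 29(1.00728) + 36(1.0086649) = 65.5230564 u
Nuclear mass = 65.5230564 − 0.611209 = 64.9118474 u ≈ 64.9118 u (to 4 decimal places)

64.9118 u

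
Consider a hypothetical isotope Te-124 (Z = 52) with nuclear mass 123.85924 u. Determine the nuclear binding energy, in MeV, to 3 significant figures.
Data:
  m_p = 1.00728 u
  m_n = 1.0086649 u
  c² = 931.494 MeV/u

1060 MeV

Z = 52, so N = A − Z = 124 − 52 = 72.
Mass of separated nucleons = 52(1.00728) + 72(1.0086649) = 52.37856 + 72.6238728 = 125.0024328 u
The mass defect is 125.0024328 − 123.85924 = 1.1431928 u.
E_B = 1.1431928 × 931.494 = 1064.88 MeV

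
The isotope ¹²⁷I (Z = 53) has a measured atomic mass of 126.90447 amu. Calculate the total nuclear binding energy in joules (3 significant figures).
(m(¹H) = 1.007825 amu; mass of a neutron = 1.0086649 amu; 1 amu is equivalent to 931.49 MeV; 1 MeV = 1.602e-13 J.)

With 53 protons and 74 neutrons (A = 127):
Total constituent mass: 53 × 1.007825 + 74 × 1.0086649 = 128.0559276 amu
The mass defect is 128.0559276 − 126.90447 = 1.1514576 amu.
Converting to energy: 1.1514576 amu × 931.49 MeV/amu = 1072.57 MeV
In joules: 1072.57 MeV × 1.602e-13 J/MeV = 1.7183e-10 J

1.72e-10 J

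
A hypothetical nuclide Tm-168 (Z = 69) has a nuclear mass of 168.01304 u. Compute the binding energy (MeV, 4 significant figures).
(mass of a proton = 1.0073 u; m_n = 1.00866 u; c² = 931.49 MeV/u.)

1256 MeV

Σm = 69·m_p + 99·m_n = 69.5037 + 99.85734 = 169.36104 u
Mass defect Δm = 169.36104 − 168.01304 = 1.34800 u
Converting to energy: 1.34800 u × 931.49 MeV/u = 1255.65 MeV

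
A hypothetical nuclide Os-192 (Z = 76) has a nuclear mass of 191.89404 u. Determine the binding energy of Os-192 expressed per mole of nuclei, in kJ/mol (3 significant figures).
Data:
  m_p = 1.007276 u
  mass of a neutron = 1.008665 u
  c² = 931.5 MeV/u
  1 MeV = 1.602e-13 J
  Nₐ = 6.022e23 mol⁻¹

The nucleus contains 76 protons and 192 − 76 = 116 neutrons.
Mass of separated nucleons = 76(1.007276) + 116(1.008665) = 76.552976 + 117.005140 = 193.558116 u
Mass defect Δm = 193.558116 − 191.89404 = 1.664076 u
Binding energy = Δm·c² = 1.664076 × 931.5 MeV/u = 1550.09 MeV
Per nucleus in joules: 1550.09 MeV × 1.602e-13 J/MeV = 2.4832e-10 J
Per mole: 2.4832e-10 J × 6.022e23 mol⁻¹ = 1.4954e+14 J/mol

1.50e+11 kJ/mol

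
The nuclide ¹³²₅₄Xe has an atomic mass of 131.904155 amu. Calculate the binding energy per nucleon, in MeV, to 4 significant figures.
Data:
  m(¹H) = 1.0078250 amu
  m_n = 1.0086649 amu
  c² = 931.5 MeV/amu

8.428 MeV/nucleon

With 54 protons and 78 neutrons (A = 132):
Σm = 54·m(¹H) + 78·m_n = 54.4225500 + 78.6758622 = 133.0984122 amu
Mass defect Δm = 133.0984122 − 131.904155 = 1.1942572 amu
Binding energy = Δm·c² = 1.1942572 × 931.5 MeV/amu = 1112.45 MeV
Per nucleon: 1112.45 / 132 = 8.428 MeV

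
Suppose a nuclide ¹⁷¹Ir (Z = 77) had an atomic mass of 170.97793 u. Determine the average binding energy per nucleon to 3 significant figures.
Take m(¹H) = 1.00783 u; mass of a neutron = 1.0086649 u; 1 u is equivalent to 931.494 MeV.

With 77 protons and 94 neutrons (A = 171):
Total constituent mass: 77 × 1.00783 + 94 × 1.0086649 = 172.4174106 u
Mass defect Δm = 172.4174106 − 170.97793 = 1.4394806 u
Converting to energy: 1.4394806 u × 931.494 MeV/u = 1340.87 MeV
BE/A = 1340.87 MeV / 171 = 7.841 MeV/nucleon

7.84 MeV/nucleon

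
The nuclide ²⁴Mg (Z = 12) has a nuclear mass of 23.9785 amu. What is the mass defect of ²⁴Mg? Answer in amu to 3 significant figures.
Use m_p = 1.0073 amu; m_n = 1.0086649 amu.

0.213 amu

With 12 protons and 12 neutrons (A = 24):
Mass of separated nucleons = 12(1.0073) + 12(1.0086649) = 12.0876 + 12.1039788 = 24.1915788 amu
The mass defect is 24.1915788 − 23.9785 = 0.2130788 amu.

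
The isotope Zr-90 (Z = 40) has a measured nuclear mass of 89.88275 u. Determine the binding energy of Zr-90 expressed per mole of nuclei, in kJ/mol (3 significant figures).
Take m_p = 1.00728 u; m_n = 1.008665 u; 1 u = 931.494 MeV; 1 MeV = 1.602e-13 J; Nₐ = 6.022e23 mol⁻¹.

7.56e+10 kJ/mol

Σm = 40·m_p + 50·m_n = 40.29120 + 50.433250 = 90.724450 u
The mass defect is 90.724450 − 89.88275 = 0.841700 u.
Converting to energy: 0.841700 u × 931.494 MeV/u = 784.038 MeV
Per nucleus in joules: 784.038 MeV × 1.602e-13 J/MeV = 1.2560e-10 J
Per mole: 1.2560e-10 J × 6.022e23 mol⁻¹ = 7.5636e+13 J/mol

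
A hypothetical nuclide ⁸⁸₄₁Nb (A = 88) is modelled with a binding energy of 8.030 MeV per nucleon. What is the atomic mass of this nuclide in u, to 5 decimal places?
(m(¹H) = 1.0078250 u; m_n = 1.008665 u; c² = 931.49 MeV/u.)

87.96947 u

Total binding energy = 88 × 8.030 = 706.640 MeV
Mass defect = 706.640 MeV / (931.49 MeV/u) = 0.7586125 u
Constituent mass = 41(1.0078250) + 47(1.008665) = 88.7280800 u
Atomic mass = 88.7280800 − 0.7586125 = 87.9694675 u ≈ 87.96947 u (to 5 decimal places)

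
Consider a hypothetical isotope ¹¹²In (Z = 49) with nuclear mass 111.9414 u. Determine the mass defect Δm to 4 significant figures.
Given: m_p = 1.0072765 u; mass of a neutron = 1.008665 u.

0.9610 u

The nucleus contains 49 protons and 112 − 49 = 63 neutrons.
Mass of separated nucleons = 49(1.0072765) + 63(1.008665) = 49.3565485 + 63.545895 = 112.9024435 u
The mass defect is 112.9024435 − 111.9414 = 0.9610435 u.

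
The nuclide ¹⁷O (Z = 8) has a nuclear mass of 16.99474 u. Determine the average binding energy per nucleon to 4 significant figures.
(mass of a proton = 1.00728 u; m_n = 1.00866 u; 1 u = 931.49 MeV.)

Z = 8, so N = A − Z = 17 − 8 = 9.
Σm = 8·m_p + 9·m_n = 8.05824 + 9.07794 = 17.13618 u
Δm = 17.13618 − 16.99474 = 0.14144 u
Binding energy = Δm·c² = 0.14144 × 931.49 MeV/u = 131.750 MeV
BE/A = 131.750 MeV / 17 = 7.750 MeV/nucleon

7.750 MeV/nucleon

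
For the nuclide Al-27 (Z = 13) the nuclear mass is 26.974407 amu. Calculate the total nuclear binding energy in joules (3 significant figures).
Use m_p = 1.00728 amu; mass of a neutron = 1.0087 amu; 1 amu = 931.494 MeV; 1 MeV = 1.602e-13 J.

3.61e-11 J

The nucleus contains 13 protons and 27 − 13 = 14 neutrons.
Σm = 13·m_p + 14·m_n = 13.09464 + 14.1218 = 27.21644 amu
The mass defect is 27.21644 − 26.974407 = 0.242033 amu.
Binding energy = Δm·c² = 0.242033 × 931.494 MeV/amu = 225.452 MeV
In joules: 225.452 MeV × 1.602e-13 J/MeV = 3.6117e-11 J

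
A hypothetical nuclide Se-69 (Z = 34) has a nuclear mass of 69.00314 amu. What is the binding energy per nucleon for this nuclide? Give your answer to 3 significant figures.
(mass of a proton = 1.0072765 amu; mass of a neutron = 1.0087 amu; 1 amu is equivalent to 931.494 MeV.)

The nucleus contains 34 protons and 69 − 34 = 35 neutrons.
Mass of separated nucleons = 34(1.0072765) + 35(1.0087) = 34.2474010 + 35.3045 = 69.5519010 amu
Δm = 69.5519010 − 69.00314 = 0.5487610 amu
E_B = 0.5487610 × 931.494 = 511.168 MeV
Per nucleon: 511.168 / 69 = 7.408 MeV

7.41 MeV/nucleon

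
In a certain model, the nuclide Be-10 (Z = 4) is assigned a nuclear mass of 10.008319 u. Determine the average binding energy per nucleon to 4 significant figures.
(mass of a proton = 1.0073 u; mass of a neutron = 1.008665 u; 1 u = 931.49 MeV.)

Mass of separated nucleons = 4(1.0073) + 6(1.008665) = 4.0292 + 6.051990 = 10.081190 u
Δm = 10.081190 − 10.008319 = 0.072871 u
E_B = 0.072871 × 931.49 = 67.8786 MeV
Per nucleon: 67.8786 / 10 = 6.788 MeV

6.788 MeV/nucleon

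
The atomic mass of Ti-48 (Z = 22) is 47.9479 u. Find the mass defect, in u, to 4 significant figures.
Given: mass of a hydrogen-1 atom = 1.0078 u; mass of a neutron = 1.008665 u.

0.4490 u

With 22 protons and 26 neutrons (A = 48):
Σm = 22·m(¹H) + 26·m_n = 22.1716 + 26.225290 = 48.396890 u
Mass defect Δm = 48.396890 − 47.9479 = 0.448990 u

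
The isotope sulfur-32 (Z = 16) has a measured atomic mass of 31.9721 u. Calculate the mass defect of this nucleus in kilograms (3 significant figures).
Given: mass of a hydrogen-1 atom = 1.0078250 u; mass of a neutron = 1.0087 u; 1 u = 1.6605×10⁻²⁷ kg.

Z = 16, so N = A − Z = 32 − 16 = 16.
Mass of separated nucleons = 16(1.0078250) + 16(1.0087) = 16.1252000 + 16.1392 = 32.2644000 u
Δm = 32.2644000 − 31.9721 = 0.2923000 u
In SI units: 0.2923000 u × 1.6605×10⁻²⁷ kg/u = 4.8536e-28 kg

4.85e-28 kg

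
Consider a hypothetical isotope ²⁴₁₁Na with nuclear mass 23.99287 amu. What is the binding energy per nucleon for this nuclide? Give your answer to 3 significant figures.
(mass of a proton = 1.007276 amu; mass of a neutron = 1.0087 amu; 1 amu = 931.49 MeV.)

7.77 MeV/nucleon

With 11 protons and 13 neutrons (A = 24):
Σm = 11·m_p + 13·m_n = 11.080036 + 13.1131 = 24.193136 amu
Mass defect Δm = 24.193136 − 23.99287 = 0.200266 amu
Converting to energy: 0.200266 amu × 931.49 MeV/amu = 186.546 MeV
BE/A = 186.546 MeV / 24 = 7.773 MeV/nucleon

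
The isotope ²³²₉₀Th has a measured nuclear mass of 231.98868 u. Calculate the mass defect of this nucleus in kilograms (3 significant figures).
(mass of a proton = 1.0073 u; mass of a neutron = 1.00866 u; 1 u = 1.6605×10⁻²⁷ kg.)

With 90 protons and 142 neutrons (A = 232):
Mass of separated nucleons = 90(1.0073) + 142(1.00866) = 90.6570 + 143.22972 = 233.88672 u
Δm = 233.88672 − 231.98868 = 1.89804 u
In SI units: 1.89804 u × 1.6605×10⁻²⁷ kg/u = 3.1517e-27 kg

3.15e-27 kg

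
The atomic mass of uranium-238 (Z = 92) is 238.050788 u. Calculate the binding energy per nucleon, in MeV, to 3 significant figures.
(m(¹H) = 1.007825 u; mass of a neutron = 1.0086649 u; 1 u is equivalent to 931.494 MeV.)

The nucleus contains 92 protons and 238 − 92 = 146 neutrons.
Mass of separated nucleons = 92(1.007825) + 146(1.0086649) = 92.719900 + 147.2650754 = 239.9849754 u
The mass defect is 239.9849754 − 238.050788 = 1.9341874 u.
Converting to energy: 1.9341874 u × 931.494 MeV/u = 1801.68 MeV
Per nucleon: 1801.68 / 238 = 7.570 MeV

7.57 MeV/nucleon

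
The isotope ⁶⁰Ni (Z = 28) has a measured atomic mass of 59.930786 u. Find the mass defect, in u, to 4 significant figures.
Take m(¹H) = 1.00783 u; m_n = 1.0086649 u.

0.5657 u

Total constituent mass: 28 × 1.00783 + 32 × 1.0086649 = 60.4965168 u
The mass defect is 60.4965168 − 59.930786 = 0.5657308 u.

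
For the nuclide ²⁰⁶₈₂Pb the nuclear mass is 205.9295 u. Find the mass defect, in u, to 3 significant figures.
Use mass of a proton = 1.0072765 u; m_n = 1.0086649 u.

1.74 u

Σm = 82·m_p + 124·m_n = 82.5966730 + 125.0744476 = 207.6711206 u
The mass defect is 207.6711206 − 205.9295 = 1.7416206 u.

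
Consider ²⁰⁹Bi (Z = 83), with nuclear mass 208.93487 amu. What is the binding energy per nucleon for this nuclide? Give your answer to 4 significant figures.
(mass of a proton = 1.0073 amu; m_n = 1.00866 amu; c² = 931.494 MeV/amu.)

Total constituent mass: 83 × 1.0073 + 126 × 1.00866 = 210.69706 amu
Mass defect Δm = 210.69706 − 208.93487 = 1.76219 amu
E_B = 1.76219 × 931.494 = 1641.47 MeV
BE/A = 1641.47 MeV / 209 = 7.854 MeV/nucleon

7.854 MeV/nucleon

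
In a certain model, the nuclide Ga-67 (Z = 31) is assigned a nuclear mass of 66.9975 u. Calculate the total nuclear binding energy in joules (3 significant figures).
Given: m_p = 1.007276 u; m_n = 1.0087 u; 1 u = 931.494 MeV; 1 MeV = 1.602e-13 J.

8.08e-11 J

With 31 protons and 36 neutrons (A = 67):
Mass of separated nucleons = 31(1.007276) + 36(1.0087) = 31.225556 + 36.3132 = 67.538756 u
Mass defect Δm = 67.538756 − 66.9975 = 0.541256 u
E_B = 0.541256 × 931.494 = 504.177 MeV
In joules: 504.177 MeV × 1.602e-13 J/MeV = 8.0769e-11 J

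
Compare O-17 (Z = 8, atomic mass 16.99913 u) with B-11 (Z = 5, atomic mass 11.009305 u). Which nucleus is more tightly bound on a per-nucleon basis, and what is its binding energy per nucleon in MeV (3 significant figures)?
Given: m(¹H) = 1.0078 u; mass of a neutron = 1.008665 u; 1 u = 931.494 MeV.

O-17: Σm = 8(1.0078) + 9(1.008665) = 17.140385 u; Δm = 0.141255 u; E_B = 131.58 MeV; E_B/A = 7.740 MeV
B-11: Σm = 5(1.0078) + 6(1.008665) = 11.090990 u; Δm = 0.081685 u; E_B = 76.089 MeV; E_B/A = 6.917 MeV
O-17 has the higher binding energy per nucleon, so it is the more tightly bound nucleus.

O-17; 7.74 MeV/nucleon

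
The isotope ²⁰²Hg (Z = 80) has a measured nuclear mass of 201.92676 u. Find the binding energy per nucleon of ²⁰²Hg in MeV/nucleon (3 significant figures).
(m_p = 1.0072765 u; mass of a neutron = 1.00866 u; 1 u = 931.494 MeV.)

Z = 80, so N = A − Z = 202 − 80 = 122.
Mass of separated nucleons = 80(1.0072765) + 122(1.00866) = 80.5821200 + 123.05652 = 203.6386400 u
Δm = 203.6386400 − 201.92676 = 1.7118800 u
Binding energy = Δm·c² = 1.7118800 × 931.494 MeV/u = 1594.61 MeV
Dividing by A = 202 gives 7.894 MeV per nucleon.

7.89 MeV/nucleon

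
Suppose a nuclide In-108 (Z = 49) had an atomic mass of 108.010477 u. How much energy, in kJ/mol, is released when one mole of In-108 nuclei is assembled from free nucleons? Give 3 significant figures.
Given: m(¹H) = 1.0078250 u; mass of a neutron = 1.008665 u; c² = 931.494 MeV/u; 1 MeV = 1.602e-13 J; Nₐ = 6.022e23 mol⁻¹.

Mass of separated nucleons = 49(1.0078250) + 59(1.008665) = 49.3834250 + 59.511235 = 108.8946600 u
Mass defect Δm = 108.8946600 − 108.010477 = 0.8841830 u
Binding energy = Δm·c² = 0.8841830 × 931.494 MeV/u = 823.611 MeV
Per nucleus in joules: 823.611 MeV × 1.602e-13 J/MeV = 1.3194e-10 J
Per mole: 1.3194e-10 J × 6.022e23 mol⁻¹ = 7.9454e+13 J/mol

7.95e+10 kJ/mol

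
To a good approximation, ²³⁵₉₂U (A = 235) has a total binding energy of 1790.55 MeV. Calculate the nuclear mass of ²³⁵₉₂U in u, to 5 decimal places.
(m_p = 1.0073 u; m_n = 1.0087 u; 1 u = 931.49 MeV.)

234.99346 u

Mass defect = 1790.55 MeV / (931.49 MeV/u) = 1.9222429 u
Constituent mass = 92(1.0073) + 143(1.0087) = 236.9157 u
Nuclear mass = 236.9157 − 1.9222429 = 234.9934571 u ≈ 234.99346 u (to 5 decimal places)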